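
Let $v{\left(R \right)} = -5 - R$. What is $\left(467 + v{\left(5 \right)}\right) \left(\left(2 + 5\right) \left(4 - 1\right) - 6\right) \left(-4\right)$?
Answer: $-27420$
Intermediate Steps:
$\left(467 + v{\left(5 \right)}\right) \left(\left(2 + 5\right) \left(4 - 1\right) - 6\right) \left(-4\right) = \left(467 - 10\right) \left(\left(2 + 5\right) \left(4 - 1\right) - 6\right) \left(-4\right) = \left(467 - 10\right) \left(7 \cdot 3 - 6\right) \left(-4\right) = \left(467 - 10\right) \left(21 - 6\right) \left(-4\right) = 457 \cdot 15 \left(-4\right) = 457 \left(-60\right) = -27420$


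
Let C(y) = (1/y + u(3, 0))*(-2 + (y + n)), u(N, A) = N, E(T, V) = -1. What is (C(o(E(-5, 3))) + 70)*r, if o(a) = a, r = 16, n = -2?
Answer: 960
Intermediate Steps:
C(y) = (-4 + y)*(3 + 1/y) (C(y) = (1/y + 3)*(-2 + (y - 2)) = (1/y + 3)*(-2 + (-2 + y)) = (3 + 1/y)*(-4 + y) = (-4 + y)*(3 + 1/y))
(C(o(E(-5, 3))) + 70)*r = ((-11 - 4/(-1) + 3*(-1)) + 70)*16 = ((-11 - 4*(-1) - 3) + 70)*16 = ((-11 + 4 - 3) + 70)*16 = (-10 + 70)*16 = 60*16 = 960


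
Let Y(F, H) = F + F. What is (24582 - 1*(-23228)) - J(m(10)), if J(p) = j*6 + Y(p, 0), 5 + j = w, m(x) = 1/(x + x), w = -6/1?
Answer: 478759/10 ≈ 47876.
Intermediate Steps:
w = -6 (w = -6*1 = -6)
Y(F, H) = 2*F
m(x) = 1/(2*x)
j = -11 (j = -5 - 6 = -11)
J(p) = -66 + 2*p (J(p) = -11*6 + 2*p = -66 + 2*p)
(24582 - 1*(-23228)) - J(m(10)) = (24582 - 1*(-23228)) - (-66 + 2*((1/2)/10)) = (24582 + 23228) - (-66 + 2*((1/2)*(1/10))) = 47810 - (-66 + 2*(1/20)) = 47810 - (-66 + 1/10) = 47810 - 1*(-659/10) = 47810 + 659/10 = 478759/10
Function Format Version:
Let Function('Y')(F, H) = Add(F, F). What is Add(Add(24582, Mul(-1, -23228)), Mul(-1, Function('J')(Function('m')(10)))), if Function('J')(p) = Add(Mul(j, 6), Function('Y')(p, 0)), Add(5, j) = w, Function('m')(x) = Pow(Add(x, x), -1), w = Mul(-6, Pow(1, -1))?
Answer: Rational(478759, 10) ≈ 47876.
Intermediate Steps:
w = -6 (w = Mul(-6, 1) = -6)
Function('Y')(F, H) = Mul(2, F)
Function('m')(x) = Mul(Rational(1, 2), Pow(x, -1)) (Function('m')(x) = Pow(Mul(2, x), -1) = Mul(Rational(1, 2), Pow(x, -1)))
j = -11 (j = Add(-5, -6) = -11)
Function('J')(p) = Add(-66, Mul(2, p)) (Function('J')(p) = Add(Mul(-11, 6), Mul(2, p)) = Add(-66, Mul(2, p)))
Add(Add(24582, Mul(-1, -23228)), Mul(-1, Function('J')(Function('m')(10)))) = Add(Add(24582, Mul(-1, -23228)), Mul(-1, Add(-66, Mul(2, Mul(Rational(1, 2), Pow(10, -1)))))) = Add(Add(24582, 23228), Mul(-1, Add(-66, Mul(2, Mul(Rational(1, 2), Rational(1, 10)))))) = Add(47810, Mul(-1, Add(-66, Mul(2, Rational(1, 20))))) = Add(47810, Mul(-1, Add(-66, Rational(1, 10)))) = Add(47810, Mul(-1, Rational(-659, 10))) = Add(47810, Rational(659, 10)) = Rational(478759, 10)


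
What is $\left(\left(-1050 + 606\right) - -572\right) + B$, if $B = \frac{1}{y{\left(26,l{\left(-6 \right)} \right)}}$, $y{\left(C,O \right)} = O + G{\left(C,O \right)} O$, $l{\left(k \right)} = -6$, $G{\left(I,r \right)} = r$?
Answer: $\frac{3841}{30} \approx 128.03$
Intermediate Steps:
$y{\left(C,O \right)} = O + O^{2}$ ($y{\left(C,O \right)} = O + O O = O + O^{2}$)
$B = \frac{1}{30}$ ($B = \frac{1}{\left(-6\right) \left(1 - 6\right)} = \frac{1}{\left(-6\right) \left(-5\right)} = \frac{1}{30} \approx 0.033333$)
$\left(\left(-1050 + 606\right) - -572\right) + B = \left(\left(-1050 + 606\right) - -572\right) + \frac{1}{30} = \left(-444 + 572\right) + \frac{1}{30} = 128 + \frac{1}{30} = \frac{3841}{30}$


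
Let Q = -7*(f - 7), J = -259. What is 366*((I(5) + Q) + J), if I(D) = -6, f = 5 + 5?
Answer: -104676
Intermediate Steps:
f = 10
Q = -21 (Q = -7*(10 - 7) = -7*3 = -21)
366*((I(5) + Q) + J) = 366*((-6 - 21) - 259) = 366*(-27 - 259) = 366*(-286) = -104676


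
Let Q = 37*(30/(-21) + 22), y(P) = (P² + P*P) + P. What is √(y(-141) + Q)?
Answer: 5*√79149/7 ≈ 200.95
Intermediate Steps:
y(P) = P + 2*P² (y(P) = (P² + P²) + P = 2*P² + P = P + 2*P²)
Q = 5328/7 (Q = 37*(30*(-1/21) + 22) = 37*(-10/7 + 22) = 37*(144/7) = 5328/7 ≈ 761.14)
√(y(-141) + Q) = √(-141*(1 + 2*(-141)) + 5328/7) = √(-141*(1 - 282) + 5328/7) = √(-141*(-281) + 5328/7) = √(39621 + 5328/7) = √(282675/7) = 5*√79149/7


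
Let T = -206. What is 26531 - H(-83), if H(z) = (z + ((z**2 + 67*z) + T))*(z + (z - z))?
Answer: 112768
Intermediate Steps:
H(z) = z*(-206 + z**2 + 68*z) (H(z) = (z + ((z**2 + 67*z) - 206))*(z + (z - z)) = (z + (-206 + z**2 + 67*z))*(z + 0) = (-206 + z**2 + 68*z)*z = z*(-206 + z**2 + 68*z))
26531 - H(-83) = 26531 - (-83)*(-206 + (-83)**2 + 68*(-83)) = 26531 - (-83)*(-206 + 6889 - 5644) = 26531 - (-83)*1039 = 26531 - 1*(-86237) = 26531 + 86237 = 112768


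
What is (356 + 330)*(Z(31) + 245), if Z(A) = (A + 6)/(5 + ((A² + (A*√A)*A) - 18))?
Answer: 4660632165154/27730447 + 24392102*√31/27730447 ≈ 1.6807e+5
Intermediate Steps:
Z(A) = (6 + A)/(-13 + A² + A^(5/2)) (Z(A) = (6 + A)/(5 + ((A² + A^(3/2)*A) - 18)) = (6 + A)/(5 + ((A² + A^(5/2)) - 18)) = (6 + A)/(5 + (-18 + A² + A^(5/2))) = (6 + A)/(-13 + A² + A^(5/2)))
(356 + 330)*(Z(31) + 245) = (356 + 330)*((6 + 31)/(-13 + 31² + 31^(5/2)) + 245) = 686*(37/(-13 + 961 + 961*√31) + 245) = 686*(37/(948 + 961*√31) + 245) = 686*(245 + 37/(948 + 961*√31)) = 168070 + 25382/(948 + 961*√31)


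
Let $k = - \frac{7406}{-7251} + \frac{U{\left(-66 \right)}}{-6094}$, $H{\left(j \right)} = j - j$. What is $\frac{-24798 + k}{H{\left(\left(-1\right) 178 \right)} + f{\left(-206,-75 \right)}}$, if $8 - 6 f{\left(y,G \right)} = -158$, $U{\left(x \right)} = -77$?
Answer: $- \frac{99610751411}{111138494} \approx -896.28$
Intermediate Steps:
$f{\left(y,G \right)} = \frac{83}{3}$ ($f{\left(y,G \right)} = \frac{4}{3} - - \frac{79}{3} = \frac{4}{3} + \frac{79}{3} = \frac{83}{3}$)
$H{\left(j \right)} = 0$
$k = \frac{4153681}{4017054}$ ($k = - \frac{7406}{-7251} - \frac{77}{-6094} = \left(-7406\right) \left(- \frac{1}{7251}\right) - - \frac{7}{554} = \frac{7406}{7251} + \frac{7}{554} = \frac{4153681}{4017054} \approx 1.034$)
$\frac{-24798 + k}{H{\left(\left(-1\right) 178 \right)} + f{\left(-206,-75 \right)}} = \frac{-24798 + \frac{4153681}{4017054}}{0 + \frac{83}{3}} = - \frac{99610751411}{4017054 \cdot \frac{83}{3}} = \left(- \frac{99610751411}{4017054}\right) \frac{3}{83} = - \frac{99610751411}{111138494}$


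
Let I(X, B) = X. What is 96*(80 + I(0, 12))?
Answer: 7680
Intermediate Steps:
96*(80 + I(0, 12)) = 96*(80 + 0) = 96*80 = 7680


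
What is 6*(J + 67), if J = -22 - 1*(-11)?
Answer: 336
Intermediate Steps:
J = -11 (J = -22 + 11 = -11)
6*(J + 67) = 6*(-11 + 67) = 6*56 = 336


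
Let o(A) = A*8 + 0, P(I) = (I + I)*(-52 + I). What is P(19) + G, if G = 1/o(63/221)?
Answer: -631795/504 ≈ -1253.6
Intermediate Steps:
P(I) = 2*I*(-52 + I) (P(I) = (2*I)*(-52 + I) = 2*I*(-52 + I))
o(A) = 8*A (o(A) = 8*A + 0 = 8*A)
G = 221/504 (G = 1/(8*(63/221)) = 1/(504/221) = 221/504 ≈ 0.43849)
P(19) + G = 2*19*(-52 + 19) + 221/504 = 2*19*(-33) + 221/504 = -1254 + 221/504 = -631795/504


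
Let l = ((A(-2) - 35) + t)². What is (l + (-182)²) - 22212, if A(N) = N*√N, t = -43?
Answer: 16988 + 312*I*√2 ≈ 16988.0 + 441.23*I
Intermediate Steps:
A(N) = N^(3/2)
l = (-78 - 2*I*√2)² (l = (((-2)^(3/2) - 35) - 43)² = ((-2*I*√2 - 35) - 43)² = ((-35 - 2*I*√2) - 43)² = (-78 - 2*I*√2)² ≈ 6076.0 + 441.23*I)
(l + (-182)²) - 22212 = ((6076 + 312*I*√2) + (-182)²) - 22212 = ((6076 + 312*I*√2) + 33124) - 22212 = (39200 + 312*I*√2) - 22212 = 16988 + 312*I*√2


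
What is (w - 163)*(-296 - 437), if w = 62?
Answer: 74033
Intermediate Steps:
(w - 163)*(-296 - 437) = (62 - 163)*(-296 - 437) = -101*(-733) = 74033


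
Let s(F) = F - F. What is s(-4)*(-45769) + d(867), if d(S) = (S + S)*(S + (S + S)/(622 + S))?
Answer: 2241536598/1489 ≈ 1.5054e+6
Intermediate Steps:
s(F) = 0
d(S) = 2*S*(S + 2*S/(622 + S)) (d(S) = (2*S)*(S + (2*S)/(622 + S)) = (2*S)*(S + 2*S/(622 + S)) = 2*S*(S + 2*S/(622 + S)))
s(-4)*(-45769) + d(867) = 0*(-45769) + 2*867**2*(624 + 867)/(622 + 867) = 0 + 2*751689*1491/1489 = 0 + 2*751689*(1/1489)*1491 = 0 + 2241536598/1489 = 2241536598/1489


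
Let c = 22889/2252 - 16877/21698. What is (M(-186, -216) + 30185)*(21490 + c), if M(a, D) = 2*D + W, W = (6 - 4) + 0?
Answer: 15629464842334145/24431948 ≈ 6.3971e+8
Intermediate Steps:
W = 2 (W = 2 + 0 = 2)
M(a, D) = 2 + 2*D (M(a, D) = 2*D + 2 = 2 + 2*D)
c = 229319259/24431948 (c = 22889*(1/2252) - 16877*1/21698 = 22889/2252 - 16877/21698 = 229319259/24431948 ≈ 9.3860)
(M(-186, -216) + 30185)*(21490 + c) = ((2 + 2*(-216)) + 30185)*(21490 + 229319259/24431948) = ((2 - 432) + 30185)*(525271881779/24431948) = (-430 + 30185)*(525271881779/24431948) = 29755*(525271881779/24431948) = 15629464842334145/24431948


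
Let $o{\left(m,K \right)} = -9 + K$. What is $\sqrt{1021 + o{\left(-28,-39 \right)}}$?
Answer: $\sqrt{973} \approx 31.193$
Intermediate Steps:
$\sqrt{1021 + o{\left(-28,-39 \right)}} = \sqrt{1021 - 48} = \sqrt{973}$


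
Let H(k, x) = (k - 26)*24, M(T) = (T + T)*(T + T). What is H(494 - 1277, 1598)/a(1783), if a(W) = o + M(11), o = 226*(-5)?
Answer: 9708/323 ≈ 30.056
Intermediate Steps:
o = -1130
M(T) = 4*T**2 (M(T) = (2*T)*(2*T) = 4*T**2)
H(k, x) = -624 + 24*k (H(k, x) = (-26 + k)*24 = -624 + 24*k)
a(W) = -646 (a(W) = -1130 + 4*11**2 = -1130 + 4*121 = -1130 + 484 = -646)
H(494 - 1277, 1598)/a(1783) = (-624 + 24*(494 - 1277))/(-646) = (-624 + 24*(-783))*(-1/646) = (-624 - 18792)*(-1/646) = -19416*(-1/646) = 9708/323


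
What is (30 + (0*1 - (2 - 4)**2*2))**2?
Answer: 484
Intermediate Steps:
(30 + (0*1 - (2 - 4)**2*2))**2 = (30 + (0 - 1*(-2)**2*2))**2 = (30 + (0 - 1*4*2))**2 = (30 + (0 - 4*2))**2 = (30 + (0 - 8))**2 = (30 - 8)**2 = 22**2 = 484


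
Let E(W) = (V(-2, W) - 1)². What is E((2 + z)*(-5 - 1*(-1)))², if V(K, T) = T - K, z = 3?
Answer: 130321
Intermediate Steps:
E(W) = (1 + W)² (E(W) = ((W - 1*(-2)) - 1)² = ((W + 2) - 1)² = ((2 + W) - 1)² = (1 + W)²)
E((2 + z)*(-5 - 1*(-1)))² = ((1 + (2 + 3)*(-5 - 1*(-1)))²)² = ((1 + 5*(-5 + 1))²)² = ((1 + 5*(-4))²)² = ((1 - 20)²)² = ((-19)²)² = 361² = 130321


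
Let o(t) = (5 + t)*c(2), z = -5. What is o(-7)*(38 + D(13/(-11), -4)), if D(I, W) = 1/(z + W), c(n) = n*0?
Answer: 0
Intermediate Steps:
c(n) = 0
D(I, W) = 1/(-5 + W)
o(t) = 0 (o(t) = (5 + t)*0 = 0)
o(-7)*(38 + D(13/(-11), -4)) = 0*(38 + 1/(-5 - 4)) = 0*(38 + 1/(-9)) = 0*(38 - 1/9) = 0*(341/9) = 0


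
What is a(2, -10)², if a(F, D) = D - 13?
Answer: 529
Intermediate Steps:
a(F, D) = -13 + D
a(2, -10)² = (-13 - 10)² = (-23)² = 529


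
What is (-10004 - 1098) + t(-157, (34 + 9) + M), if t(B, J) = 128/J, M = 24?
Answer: -743706/67 ≈ -11100.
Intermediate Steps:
(-10004 - 1098) + t(-157, (34 + 9) + M) = (-10004 - 1098) + 128/((34 + 9) + 24) = -11102 + 128/(43 + 24) = -11102 + 128/67 = -743706/67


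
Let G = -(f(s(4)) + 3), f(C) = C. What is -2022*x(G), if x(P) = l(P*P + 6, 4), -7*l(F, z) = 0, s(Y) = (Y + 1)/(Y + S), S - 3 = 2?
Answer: 0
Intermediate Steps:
S = 5 (S = 3 + 2 = 5)
s(Y) = (1 + Y)/(5 + Y) (s(Y) = (Y + 1)/(Y + 5) = (1 + Y)/(5 + Y))
l(F, z) = 0 (l(F, z) = -1/7*0 = 0)
G = -32/9 (G = -((1 + 4)/(5 + 4) + 3) = -(5/9 + 3) = -1*32/9 = -32/9 ≈ -3.5556)
x(P) = 0
-2022*x(G) = -2022*0 = 0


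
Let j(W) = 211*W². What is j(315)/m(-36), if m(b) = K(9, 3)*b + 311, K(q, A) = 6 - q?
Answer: 20936475/419 ≈ 49968.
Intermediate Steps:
m(b) = 311 - 3*b (m(b) = (6 - 1*9)*b + 311 = (6 - 9)*b + 311 = -3*b + 311 = 311 - 3*b)
j(315)/m(-36) = (211*315²)/(311 - 3*(-36)) = (211*99225)/(311 + 108) = 20936475/419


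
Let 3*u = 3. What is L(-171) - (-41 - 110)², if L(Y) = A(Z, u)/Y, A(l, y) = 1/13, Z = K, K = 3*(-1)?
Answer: -50686624/2223 ≈ -22801.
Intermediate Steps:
K = -3
Z = -3
u = 1 (u = (⅓)*3 = 1)
A(l, y) = 1/13
L(Y) = 1/(13*Y)
L(-171) - (-41 - 110)² = (1/13)/(-171) - (-41 - 110)² = (1/13)*(-1/171) - 1*(-151)² = -1/2223 - 1*22801 = -1/2223 - 22801 = -50686624/2223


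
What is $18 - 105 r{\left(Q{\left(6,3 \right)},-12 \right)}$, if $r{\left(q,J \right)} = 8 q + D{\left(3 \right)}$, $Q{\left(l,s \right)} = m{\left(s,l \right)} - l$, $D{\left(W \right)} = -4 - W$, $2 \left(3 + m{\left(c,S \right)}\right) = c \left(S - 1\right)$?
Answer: $2013$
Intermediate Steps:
$m{\left(c,S \right)} = -3 + \frac{c \left(-1 + S\right)}{2}$ ($m{\left(c,S \right)} = -3 + \frac{c \left(S - 1\right)}{2} = -3 + \frac{c \left(-1 + S\right)}{2}$)
$Q{\left(l,s \right)} = -3 - l - \frac{s}{2} + \frac{l s}{2}$ ($Q{\left(l,s \right)} = \left(-3 - \frac{s}{2} + \frac{l s}{2}\right) - l = -3 - l - \frac{s}{2} + \frac{l s}{2}$)
$r{\left(q,J \right)} = -7 + 8 q$ ($r{\left(q,J \right)} = 8 q - 7 = -7 + 8 q$)
$18 - 105 r{\left(Q{\left(6,3 \right)},-12 \right)} = 18 - 105 \left(-7 + 8 \left(-3 - 6 - \frac{3}{2} + \frac{1}{2} \cdot 6 \cdot 3\right)\right) = 18 - 105 \left(-7 + 8 \left(-3 - 6 - \frac{3}{2} + 9\right)\right) = 18 - 105 \left(-7 + 8 \left(- \frac{3}{2}\right)\right) = 18 - 105 \left(-7 - 12\right) = 18 - -1995 = 18 + 1995 = 2013$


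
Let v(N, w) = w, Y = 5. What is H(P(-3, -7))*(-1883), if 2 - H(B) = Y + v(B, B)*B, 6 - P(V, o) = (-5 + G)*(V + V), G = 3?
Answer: 73437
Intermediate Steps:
P(V, o) = 6 + 4*V (P(V, o) = 6 - (-5 + 3)*(V + V) = 6 - (-2)*2*V = 6 - (-4)*V = 6 + 4*V)
H(B) = -3 - B² (H(B) = 2 - (5 + B*B) = 2 - (5 + B²) = 2 + (-5 - B²) = -3 - B²)
H(P(-3, -7))*(-1883) = (-3 - (6 + 4*(-3))²)*(-1883) = (-3 - (6 - 12)²)*(-1883) = (-3 - 1*(-6)²)*(-1883) = (-3 - 1*36)*(-1883) = (-3 - 36)*(-1883) = -39*(-1883) = 73437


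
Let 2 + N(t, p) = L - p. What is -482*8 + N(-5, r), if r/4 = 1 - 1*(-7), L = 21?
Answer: -3869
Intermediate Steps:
r = 32 (r = 4*(1 - 1*(-7)) = 4*(1 + 7) = 4*8 = 32)
N(t, p) = 19 - p (N(t, p) = -2 + (21 - p) = 19 - p)
-482*8 + N(-5, r) = -482*8 + (19 - 1*32) = -3856 + (19 - 32) = -3856 - 13 = -3869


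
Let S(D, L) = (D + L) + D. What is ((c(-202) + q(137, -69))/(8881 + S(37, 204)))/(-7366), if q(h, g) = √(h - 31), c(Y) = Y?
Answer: 101/33732597 - √106/67465194 ≈ 2.8415e-6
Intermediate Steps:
S(D, L) = L + 2*D
q(h, g) = √(-31 + h)
((c(-202) + q(137, -69))/(8881 + S(37, 204)))/(-7366) = ((-202 + √(-31 + 137))/(8881 + (204 + 2*37)))/(-7366) = ((-202 + √106)/(8881 + (204 + 74)))*(-1/7366) = ((-202 + √106)/(8881 + 278))*(-1/7366) = ((-202 + √106)/9159)*(-1/7366) = ((-202 + √106)*(1/9159))*(-1/7366) = (-202/9159 + √106/9159)*(-1/7366) = 101/33732597 - √106/67465194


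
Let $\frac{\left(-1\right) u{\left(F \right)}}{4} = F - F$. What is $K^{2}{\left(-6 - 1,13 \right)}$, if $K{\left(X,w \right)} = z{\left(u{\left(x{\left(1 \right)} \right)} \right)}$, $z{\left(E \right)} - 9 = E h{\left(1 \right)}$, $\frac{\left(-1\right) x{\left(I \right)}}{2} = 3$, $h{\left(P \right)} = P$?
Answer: $81$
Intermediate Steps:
$x{\left(I \right)} = -6$ ($x{\left(I \right)} = \left(-2\right) 3 = -6$)
$u{\left(F \right)} = 0$ ($u{\left(F \right)} = - 4 \left(F - F\right) = \left(-4\right) 0 = 0$)
$z{\left(E \right)} = 9 + E$ ($z{\left(E \right)} = 9 + E 1 = 9 + E$)
$K{\left(X,w \right)} = 9$ ($K{\left(X,w \right)} = 9 + 0 = 9$)
$K^{2}{\left(-6 - 1,13 \right)} = 9^{2} = 81$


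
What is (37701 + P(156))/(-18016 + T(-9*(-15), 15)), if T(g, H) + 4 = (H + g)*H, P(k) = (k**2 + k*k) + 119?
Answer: -43246/7885 ≈ -5.4846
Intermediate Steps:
P(k) = 119 + 2*k**2 (P(k) = (k**2 + k**2) + 119 = 2*k**2 + 119 = 119 + 2*k**2)
T(g, H) = -4 + H*(H + g) (T(g, H) = -4 + (H + g)*H = -4 + H*(H + g))
(37701 + P(156))/(-18016 + T(-9*(-15), 15)) = (37701 + (119 + 2*156**2))/(-18016 + (-4 + 15**2 + 15*(-9*(-15)))) = (37701 + (119 + 2*24336))/(-18016 + (-4 + 225 + 15*135)) = (37701 + (119 + 48672))/(-18016 + (-4 + 225 + 2025)) = (37701 + 48791)/(-18016 + 2246) = 86492/(-15770) = 86492*(-1/15770) = -43246/7885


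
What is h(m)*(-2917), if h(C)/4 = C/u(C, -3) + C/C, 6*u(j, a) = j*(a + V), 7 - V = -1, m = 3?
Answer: -128348/5 ≈ -25670.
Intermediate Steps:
V = 8 (V = 7 - 1*(-1) = 7 + 1 = 8)
u(j, a) = j*(8 + a)/6 (u(j, a) = (j*(a + 8))/6 = (j*(8 + a))/6 = j*(8 + a)/6)
h(C) = 44/5 (h(C) = 4*(C/((C*(8 - 3)/6)) + C/C) = 4*(C/(((⅙)*C*5)) + 1) = 4*(C/((5*C/6)) + 1) = 4*(C*(6/(5*C)) + 1) = 4*(6/5 + 1) = 4*(11/5) = 44/5)
h(m)*(-2917) = (44/5)*(-2917) = -128348/5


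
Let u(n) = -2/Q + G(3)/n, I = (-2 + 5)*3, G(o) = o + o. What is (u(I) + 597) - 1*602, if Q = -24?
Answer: -17/4 ≈ -4.2500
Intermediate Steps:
G(o) = 2*o
I = 9 (I = 3*3 = 9)
u(n) = 1/12 + 6/n (u(n) = -2/(-24) + (2*3)/n = -2*(-1/24) + 6/n = 1/12 + 6/n)
(u(I) + 597) - 1*602 = ((1/12)*(72 + 9)/9 + 597) - 1*602 = ((1/12)*(⅑)*81 + 597) - 602 = (¾ + 597) - 602 = 2391/4 - 602 = -17/4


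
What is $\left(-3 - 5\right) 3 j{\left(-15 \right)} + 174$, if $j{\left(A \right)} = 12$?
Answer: $-114$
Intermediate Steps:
$\left(-3 - 5\right) 3 j{\left(-15 \right)} + 174 = \left(-3 - 5\right) 3 \cdot 12 + 174 = \left(-8\right) 3 \cdot 12 + 174 = \left(-24\right) 12 + 174 = -288 + 174 = -114$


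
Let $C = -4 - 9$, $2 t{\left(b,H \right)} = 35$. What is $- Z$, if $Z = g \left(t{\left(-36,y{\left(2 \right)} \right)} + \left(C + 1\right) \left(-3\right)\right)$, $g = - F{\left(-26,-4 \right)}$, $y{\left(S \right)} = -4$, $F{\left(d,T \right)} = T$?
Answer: $-214$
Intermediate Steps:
$t{\left(b,H \right)} = \frac{35}{2}$ ($t{\left(b,H \right)} = \frac{1}{2} \cdot 35 = \frac{35}{2}$)
$C = -13$ ($C = -4 - 9 = -13$)
$g = 4$ ($g = \left(-1\right) \left(-4\right) = 4$)
$Z = 214$ ($Z = 4 \left(\frac{35}{2} + \left(-13 + 1\right) \left(-3\right)\right) = 4 \left(\frac{35}{2} - -36\right) = 4 \left(\frac{35}{2} + 36\right) = 4 \cdot \frac{107}{2} = 214$)
$- Z = \left(-1\right) 214 = -214$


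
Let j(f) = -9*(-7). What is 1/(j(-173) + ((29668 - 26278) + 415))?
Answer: 1/3868 ≈ 0.00025853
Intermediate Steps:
j(f) = 63
1/(j(-173) + ((29668 - 26278) + 415)) = 1/(63 + ((29668 - 26278) + 415)) = 1/(63 + (3390 + 415)) = 1/(63 + 3805) = 1/3868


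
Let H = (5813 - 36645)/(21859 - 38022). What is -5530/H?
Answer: -44690695/15416 ≈ -2899.0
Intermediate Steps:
H = 30832/16163 (H = -30832/(-16163) = -30832*(-1/16163) = 30832/16163 ≈ 1.9076)
-5530/H = -5530/30832/16163 = -5530*16163/30832 = -44690695/15416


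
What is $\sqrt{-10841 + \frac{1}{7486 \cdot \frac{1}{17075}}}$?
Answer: $\frac{i \sqrt{607403941386}}{7486} \approx 104.11 i$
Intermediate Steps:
$\sqrt{-10841 + \frac{1}{7486 \cdot \frac{1}{17075}}} = \sqrt{-10841 + \frac{1}{\frac{7486}{17075}}} = \sqrt{-10841 + \frac{17075}{7486}} = \sqrt{- \frac{81138651}{7486}} = \frac{i \sqrt{607403941386}}{7486}$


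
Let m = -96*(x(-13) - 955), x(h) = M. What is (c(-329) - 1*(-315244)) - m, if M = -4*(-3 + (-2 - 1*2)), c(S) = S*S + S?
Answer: 334164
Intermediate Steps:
c(S) = S + S² (c(S) = S² + S = S + S²)
M = 28 (M = -4*(-3 + (-2 - 2)) = -4*(-3 - 4) = -4*(-7) = 28)
x(h) = 28
m = 88992 (m = -96*(28 - 955) = -96*(-927) = 88992)
(c(-329) - 1*(-315244)) - m = (-329*(1 - 329) - 1*(-315244)) - 1*88992 = (-329*(-328) + 315244) - 88992 = (107912 + 315244) - 88992 = 423156 - 88992 = 334164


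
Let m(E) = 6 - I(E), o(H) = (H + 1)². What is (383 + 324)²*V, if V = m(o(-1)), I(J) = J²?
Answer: 2999094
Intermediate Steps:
o(H) = (1 + H)²
m(E) = 6 - E²
V = 6 (V = 6 - ((1 - 1)²)² = 6 - (0²)² = 6 - 1*0² = 6 - 1*0 = 6 + 0 = 6)
(383 + 324)²*V = (383 + 324)²*6 = 707²*6 = 499849*6 = 2999094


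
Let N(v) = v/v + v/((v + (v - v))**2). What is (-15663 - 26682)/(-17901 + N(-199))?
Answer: 936295/395789 ≈ 2.3656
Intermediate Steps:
N(v) = 1 + 1/v (N(v) = 1 + v/((v + 0)**2) = 1 + v/(v**2) = 1 + v/v**2 = 1 + 1/v)
(-15663 - 26682)/(-17901 + N(-199)) = (-15663 - 26682)/(-17901 + (1 - 199)/(-199)) = -42345/(-17901 - 1/199*(-198)) = -42345/(-17901 + 198/199) = -42345/(-3562101/199) = -42345*(-199/3562101) = 936295/395789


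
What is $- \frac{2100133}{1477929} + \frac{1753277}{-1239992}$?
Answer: $- \frac{5195367042269}{1832620136568} \approx -2.8349$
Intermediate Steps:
$- \frac{2100133}{1477929} + \frac{1753277}{-1239992} = \left(-2100133\right) \frac{1}{1477929} + 1753277 \left(- \frac{1}{1239992}\right) = - \frac{2100133}{1477929} - \frac{1753277}{1239992} = - \frac{5195367042269}{1832620136568}$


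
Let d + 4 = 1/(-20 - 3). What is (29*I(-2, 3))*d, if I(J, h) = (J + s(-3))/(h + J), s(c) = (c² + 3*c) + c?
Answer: 13485/23 ≈ 586.30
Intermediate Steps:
s(c) = c² + 4*c
I(J, h) = (-3 + J)/(J + h) (I(J, h) = (J - 3*(4 - 3))/(h + J) = (J - 3*1)/(J + h) = (J - 3)/(J + h) = (-3 + J)/(J + h))
d = -93/23 (d = -4 + 1/(-20 - 3) = -4 + 1/(-23) = -4 - 1/23 = -93/23 ≈ -4.0435)
(29*I(-2, 3))*d = (29*((-3 - 2)/(-2 + 3)))*(-93/23) = (29*(-5/1))*(-93/23) = (29*(1*(-5)))*(-93/23) = (29*(-5))*(-93/23) = -145*(-93/23) = 13485/23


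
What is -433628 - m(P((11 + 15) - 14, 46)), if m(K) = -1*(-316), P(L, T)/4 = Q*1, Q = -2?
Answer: -433944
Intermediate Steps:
P(L, T) = -8 (P(L, T) = 4*(-2*1) = 4*(-2) = -8)
m(K) = 316
-433628 - m(P((11 + 15) - 14, 46)) = -433628 - 1*316 = -433628 - 316 = -433944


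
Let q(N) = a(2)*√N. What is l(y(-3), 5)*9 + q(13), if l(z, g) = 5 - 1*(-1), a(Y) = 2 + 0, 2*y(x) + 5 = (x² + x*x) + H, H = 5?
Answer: 54 + 2*√13 ≈ 61.211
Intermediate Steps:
y(x) = x² (y(x) = -5/2 + ((x² + x*x) + 5)/2 = -5/2 + ((x² + x²) + 5)/2 = -5/2 + (2*x² + 5)/2 = -5/2 + (5 + 2*x²)/2 = -5/2 + (5/2 + x²) = x²)
a(Y) = 2
l(z, g) = 6 (l(z, g) = 5 + 1 = 6)
q(N) = 2*√N
l(y(-3), 5)*9 + q(13) = 6*9 + 2*√13 = 54 + 2*√13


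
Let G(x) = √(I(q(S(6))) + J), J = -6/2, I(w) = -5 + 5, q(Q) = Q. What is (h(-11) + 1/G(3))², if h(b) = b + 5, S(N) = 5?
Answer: 107/3 + 4*I*√3 ≈ 35.667 + 6.9282*I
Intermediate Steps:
I(w) = 0
J = -3 (J = -6*½ = -3)
h(b) = 5 + b
G(x) = I*√3 (G(x) = √(0 - 3) = √(-3) = I*√3)
(h(-11) + 1/G(3))² = ((5 - 11) + 1/(I*√3))² = (-6 - I*√3/3)²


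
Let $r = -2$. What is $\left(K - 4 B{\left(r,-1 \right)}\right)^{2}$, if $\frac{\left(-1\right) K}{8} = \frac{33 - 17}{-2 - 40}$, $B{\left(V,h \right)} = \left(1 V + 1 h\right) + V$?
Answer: $\frac{234256}{441} \approx 531.19$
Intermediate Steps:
$B{\left(V,h \right)} = h + 2 V$ ($B{\left(V,h \right)} = \left(V + h\right) + V = h + 2 V$)
$K = \frac{64}{21}$ ($K = - 8 \frac{33 - 17}{-2 - 40} = - 8 \frac{16}{-42} = - 8 \cdot 16 \left(- \frac{1}{42}\right) = \left(-8\right) \left(- \frac{8}{21}\right) = \frac{64}{21} \approx 3.0476$)
$\left(K - 4 B{\left(r,-1 \right)}\right)^{2} = \left(\frac{64}{21} - 4 \left(-1 + 2 \left(-2\right)\right)\right)^{2} = \left(\frac{64}{21} - 4 \left(-1 - 4\right)\right)^{2} = \left(\frac{64}{21} - -20\right)^{2} = \left(\frac{64}{21} + 20\right)^{2} = \left(\frac{484}{21}\right)^{2} = \frac{234256}{441}$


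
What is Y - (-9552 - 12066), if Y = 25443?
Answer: 47061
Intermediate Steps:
Y - (-9552 - 12066) = 25443 - (-9552 - 12066) = 25443 - 1*(-21618) = 25443 + 21618 = 47061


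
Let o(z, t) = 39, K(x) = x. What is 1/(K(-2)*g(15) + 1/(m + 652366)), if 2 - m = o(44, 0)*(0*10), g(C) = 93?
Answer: -652368/121340447 ≈ -0.0053763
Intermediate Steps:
m = 2 (m = 2 - 39*0*10 = 2 - 39*0 = 2 - 1*0 = 2 + 0 = 2)
1/(K(-2)*g(15) + 1/(m + 652366)) = 1/(-2*93 + 1/(2 + 652366)) = 1/(-186 + 1/652368) = 1/(-121340447/652368) = -652368/121340447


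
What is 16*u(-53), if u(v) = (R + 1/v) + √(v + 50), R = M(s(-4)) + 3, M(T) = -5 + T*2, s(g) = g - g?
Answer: -1712/53 + 16*I*√3 ≈ -32.302 + 27.713*I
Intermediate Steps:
s(g) = 0
M(T) = -5 + 2*T
R = -2 (R = (-5 + 2*0) + 3 = (-5 + 0) + 3 = -5 + 3 = -2)
u(v) = -2 + 1/v + √(50 + v) (u(v) = (-2 + 1/v) + √(v + 50) = (-2 + 1/v) + √(50 + v) = -2 + 1/v + √(50 + v))
16*u(-53) = 16*(-2 + 1/(-53) + √(50 - 53)) = 16*(-2 - 1/53 + √(-3)) = 16*(-2 - 1/53 + I*√3) = 16*(-107/53 + I*√3) = -1712/53 + 16*I*√3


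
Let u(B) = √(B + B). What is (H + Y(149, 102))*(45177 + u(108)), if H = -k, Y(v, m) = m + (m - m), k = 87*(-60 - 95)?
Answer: 613819899 + 81522*√6 ≈ 6.1402e+8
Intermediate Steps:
k = -13485 (k = 87*(-155) = -13485)
Y(v, m) = m (Y(v, m) = m + 0 = m)
H = 13485 (H = -1*(-13485) = 13485)
u(B) = √2*√B (u(B) = √(2*B) = √2*√B)
(H + Y(149, 102))*(45177 + u(108)) = (13485 + 102)*(45177 + √2*√108) = 13587*(45177 + √2*(6*√3)) = 13587*(45177 + 6*√6) = 613819899 + 81522*√6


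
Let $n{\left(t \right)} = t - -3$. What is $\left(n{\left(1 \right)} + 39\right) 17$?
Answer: $731$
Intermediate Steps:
$n{\left(t \right)} = 3 + t$ ($n{\left(t \right)} = t + 3 = 3 + t$)
$\left(n{\left(1 \right)} + 39\right) 17 = \left(\left(3 + 1\right) + 39\right) 17 = \left(4 + 39\right) 17 = 43 \cdot 17 = 731$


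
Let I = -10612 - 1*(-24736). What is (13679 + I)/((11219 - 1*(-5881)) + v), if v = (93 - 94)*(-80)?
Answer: 27803/17180 ≈ 1.6183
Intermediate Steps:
I = 14124 (I = -10612 + 24736 = 14124)
v = 80 (v = -1*(-80) = 80)
(13679 + I)/((11219 - 1*(-5881)) + v) = (13679 + 14124)/((11219 - 1*(-5881)) + 80) = 27803/((11219 + 5881) + 80) = 27803/(17100 + 80) = 27803/17180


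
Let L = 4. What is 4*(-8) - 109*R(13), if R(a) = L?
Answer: -468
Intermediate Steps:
R(a) = 4
4*(-8) - 109*R(13) = 4*(-8) - 109*4 = -32 - 436 = -468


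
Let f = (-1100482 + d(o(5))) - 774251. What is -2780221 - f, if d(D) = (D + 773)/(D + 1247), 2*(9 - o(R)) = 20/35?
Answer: -1326540832/1465 ≈ -9.0549e+5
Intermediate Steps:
o(R) = 61/7 (o(R) = 9 - 10/35 = 9 - ½*4/7 = 9 - 2/7 = 61/7)
d(D) = (773 + D)/(1247 + D)
f = -2746482933/1465 (f = (-1100482 + (773 + 61/7)/(1247 + 61/7)) - 774251 = (-1100482 + (5472/7)/(8790/7)) - 774251 = (-1100482 + (7/8790)*(5472/7)) - 774251 = (-1100482 + 912/1465) - 774251 = -1612205218/1465 - 774251 = -2746482933/1465 ≈ -1.8747e+6)
-2780221 - f = -2780221 - 1*(-2746482933/1465) = -2780221 + 2746482933/1465 = -1326540832/1465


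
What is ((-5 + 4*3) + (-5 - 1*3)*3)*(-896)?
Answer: 15232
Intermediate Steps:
((-5 + 4*3) + (-5 - 1*3)*3)*(-896) = ((-5 + 12) + (-5 - 3)*3)*(-896) = (7 - 8*3)*(-896) = (7 - 24)*(-896) = -17*(-896) = 15232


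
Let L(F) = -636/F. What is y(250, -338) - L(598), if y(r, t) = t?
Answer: -100744/299 ≈ -336.94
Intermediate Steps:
y(250, -338) - L(598) = -338 - (-636)/598 = -338 - 1*(-318/299) = -338 + 318/299 = -100744/299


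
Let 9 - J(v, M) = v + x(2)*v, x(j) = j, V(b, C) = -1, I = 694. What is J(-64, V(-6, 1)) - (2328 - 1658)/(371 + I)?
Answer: 42679/213 ≈ 200.37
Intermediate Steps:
J(v, M) = 9 - 3*v (J(v, M) = 9 - (v + 2*v) = 9 - 3*v)
J(-64, V(-6, 1)) - (2328 - 1658)/(371 + I) = (9 - 3*(-64)) - (2328 - 1658)/(371 + 694) = (9 + 192) - 670/1065 = 201 - 670/1065 = 201 - 1*134/213 = 201 - 134/213 = 42679/213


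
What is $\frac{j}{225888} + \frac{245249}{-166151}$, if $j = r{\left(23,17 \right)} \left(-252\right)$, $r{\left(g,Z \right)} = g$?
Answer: $- \frac{4696818109}{3127626424} \approx -1.5017$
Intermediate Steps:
$j = -5796$ ($j = 23 \left(-252\right) = -5796$)
$\frac{j}{225888} + \frac{245249}{-166151} = - \frac{5796}{225888} + \frac{245249}{-166151} = \left(-5796\right) \frac{1}{225888} + 245249 \left(- \frac{1}{166151}\right) = - \frac{483}{18824} - \frac{245249}{166151} = - \frac{4696818109}{3127626424}$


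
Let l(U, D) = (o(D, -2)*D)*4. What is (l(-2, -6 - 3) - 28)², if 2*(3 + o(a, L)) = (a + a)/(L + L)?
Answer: 1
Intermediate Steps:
o(a, L) = -3 + a/(2*L) (o(a, L) = -3 + ((a + a)/(L + L))/2 = -3 + ((2*a)/((2*L)))/2 = -3 + ((2*a)*(1/(2*L)))/2 = -3 + (a/L)/2 = -3 + a/(2*L))
l(U, D) = 4*D*(-3 - D/4) (l(U, D) = ((-3 + (½)*D/(-2))*D)*4 = ((-3 + (½)*D*(-½))*D)*4 = ((-3 - D/4)*D)*4 = (D*(-3 - D/4))*4 = 4*D*(-3 - D/4))
(l(-2, -6 - 3) - 28)² = ((-6 - 3)*(-12 - (-6 - 3)) - 28)² = (-9*(-12 - 1*(-9)) - 28)² = (-9*(-12 + 9) - 28)² = (-9*(-3) - 28)² = (27 - 28)² = (-1)² = 1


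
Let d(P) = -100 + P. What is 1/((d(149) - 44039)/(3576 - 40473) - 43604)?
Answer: -36897/1608812798 ≈ -2.2934e-5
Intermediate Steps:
1/((d(149) - 44039)/(3576 - 40473) - 43604) = 1/(((-100 + 149) - 44039)/(3576 - 40473) - 43604) = 1/((49 - 44039)/(-36897) - 43604) = 1/(-43990*(-1/36897) - 43604) = 1/(43990/36897 - 43604) = 1/(-1608812798/36897) = -36897/1608812798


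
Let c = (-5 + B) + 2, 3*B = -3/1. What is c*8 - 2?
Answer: -34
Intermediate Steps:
B = -1 (B = (-3/1)/3 = (-3*1)/3 = (⅓)*(-3) = -1)
c = -4 (c = (-5 - 1) + 2 = -6 + 2 = -4)
c*8 - 2 = -4*8 - 2 = -32 - 2 = -34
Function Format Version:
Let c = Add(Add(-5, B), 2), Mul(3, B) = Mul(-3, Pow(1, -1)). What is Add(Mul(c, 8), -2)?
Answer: -34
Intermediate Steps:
B = -1 (B = Mul(Rational(1, 3), Mul(-3, Pow(1, -1))) = Mul(Rational(1, 3), Mul(-3, 1)) = Mul(Rational(1, 3), -3) = -1)
c = -4 (c = Add(Add(-5, -1), 2) = Add(-6, 2) = -4)
Add(Mul(c, 8), -2) = Add(Mul(-4, 8), -2) = Add(-32, -2) = -34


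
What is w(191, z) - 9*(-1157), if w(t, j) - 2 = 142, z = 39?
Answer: 10557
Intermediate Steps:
w(t, j) = 144 (w(t, j) = 2 + 142 = 144)
w(191, z) - 9*(-1157) = 144 - 9*(-1157) = 144 + 10413 = 10557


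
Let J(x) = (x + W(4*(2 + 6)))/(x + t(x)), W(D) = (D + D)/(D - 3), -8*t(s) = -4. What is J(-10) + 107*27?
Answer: 1592291/551 ≈ 2889.8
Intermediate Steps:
t(s) = ½ (t(s) = -⅛*(-4) = ½)
W(D) = 2*D/(-3 + D) (W(D) = (2*D)/(-3 + D) = 2*D/(-3 + D))
J(x) = (64/29 + x)/(½ + x) (J(x) = (x + 2*(4*(2 + 6))/(-3 + 4*(2 + 6)))/(x + ½) = (x + 2*(4*8)/(-3 + 4*8))/(½ + x) = (x + 2*32/(-3 + 32))/(½ + x) = (x + 2*32/29)/(½ + x) = (x + 2*32*(1/29))/(½ + x) = (x + 64/29)/(½ + x) = (64/29 + x)/(½ + x))
J(-10) + 107*27 = 2*(64 + 29*(-10))/(29*(1 + 2*(-10))) + 107*27 = 2*(64 - 290)/(29*(1 - 20)) + 2889 = (2/29)*(-226)/(-19) + 2889 = (2/29)*(-1/19)*(-226) + 2889 = 452/551 + 2889 = 1592291/551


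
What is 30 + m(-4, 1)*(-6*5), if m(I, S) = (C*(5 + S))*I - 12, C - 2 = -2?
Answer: 390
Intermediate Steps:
C = 0 (C = 2 - 2 = 0)
m(I, S) = -12 (m(I, S) = (0*(5 + S))*I - 12 = 0*I - 12 = 0 - 12 = -12)
30 + m(-4, 1)*(-6*5) = 30 - (-72)*5 = 30 - 12*(-30) = 30 + 360 = 390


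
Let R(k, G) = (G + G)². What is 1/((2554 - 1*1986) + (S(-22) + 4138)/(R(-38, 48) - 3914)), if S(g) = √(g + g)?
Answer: 3997275887/2273572418580 - 2651*I*√11/2273572418580 ≈ 0.0017581 - 3.8672e-9*I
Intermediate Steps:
R(k, G) = 4*G² (R(k, G) = (2*G)² = 4*G²)
S(g) = √2*√g (S(g) = √(2*g) = √2*√g)
1/((2554 - 1*1986) + (S(-22) + 4138)/(R(-38, 48) - 3914)) = 1/((2554 - 1*1986) + (√2*√(-22) + 4138)/(4*48² - 3914)) = 1/((2554 - 1986) + (√2*(I*√22) + 4138)/(4*2304 - 3914)) = 1/(568 + (2*I*√11 + 4138)/(9216 - 3914)) = 1/(568 + (4138 + 2*I*√11)/5302) = 1/(568 + (4138 + 2*I*√11)*(1/5302)) = 1/(568 + (2069/2651 + I*√11/2651)) = 1/(1507837/2651 + I*√11/2651)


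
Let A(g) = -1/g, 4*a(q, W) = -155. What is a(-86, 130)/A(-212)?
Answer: -8215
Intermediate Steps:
a(q, W) = -155/4 (a(q, W) = (¼)*(-155) = -155/4)
a(-86, 130)/A(-212) = -155/(4*((-1/(-212)))) = -155/(4*((-1*(-1/212)))) = -155/(4*1/212) = -155/4*212 = -8215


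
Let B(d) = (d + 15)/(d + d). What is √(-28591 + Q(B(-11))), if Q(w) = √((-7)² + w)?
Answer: √(-3459511 + 11*√5907)/11 ≈ 169.07*I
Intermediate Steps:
B(d) = (15 + d)/(2*d) (B(d) = (15 + d)/((2*d)) = (15 + d)*(1/(2*d)) = (15 + d)/(2*d))
Q(w) = √(49 + w)
√(-28591 + Q(B(-11))) = √(-28591 + √(49 + (½)*(15 - 11)/(-11))) = √(-28591 + √(49 + (½)*(-1/11)*4)) = √(-28591 + √(49 - 2/11)) = √(-28591 + √(537/11)) = √(-28591 + √5907/11)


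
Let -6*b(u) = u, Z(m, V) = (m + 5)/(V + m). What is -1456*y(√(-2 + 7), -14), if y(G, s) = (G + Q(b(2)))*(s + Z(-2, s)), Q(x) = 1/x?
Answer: -61971 + 20657*√5 ≈ -15781.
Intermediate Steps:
Z(m, V) = (5 + m)/(V + m)
b(u) = -u/6
y(G, s) = (-3 + G)*(s + 3/(-2 + s)) (y(G, s) = (G + 1/(-⅙*2))*(s + (5 - 2)/(s - 2)) = (G + 1/(-⅓))*(s + 3/(-2 + s)) = (G - 3)*(s + 3/(-2 + s)) = (-3 + G)*(s + 3/(-2 + s)))
-1456*y(√(-2 + 7), -14) = -1456*(-9 + 3*√(-2 + 7) - 14*(-3 + √(-2 + 7))*(-2 - 14))/(-2 - 14) = -1456*(-9 + 3*√5 - 14*(-3 + √5)*(-16))/(-16) = -(-91)*(-9 + 3*√5 + (-672 + 224*√5)) = -(-91)*(-681 + 227*√5) = -1456*(681/16 - 227*√5/16) = -61971 + 20657*√5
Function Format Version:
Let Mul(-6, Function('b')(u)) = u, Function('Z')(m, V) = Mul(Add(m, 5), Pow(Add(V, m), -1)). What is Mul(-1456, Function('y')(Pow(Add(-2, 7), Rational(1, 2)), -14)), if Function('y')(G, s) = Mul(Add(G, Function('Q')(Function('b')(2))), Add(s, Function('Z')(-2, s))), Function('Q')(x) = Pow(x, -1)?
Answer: Add(-61971, Mul(20657, Pow(5, Rational(1, 2)))) ≈ -15781.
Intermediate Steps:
Function('Z')(m, V) = Mul(Pow(Add(V, m), -1), Add(5, m)) (Function('Z')(m, V) = Mul(Add(5, m), Pow(Add(V, m), -1)) = Mul(Pow(Add(V, m), -1), Add(5, m)))
Function('b')(u) = Mul(Rational(-1, 6), u)
Function('y')(G, s) = Mul(Add(-3, G), Add(s, Mul(3, Pow(Add(-2, s), -1)))) (Function('y')(G, s) = Mul(Add(G, Pow(Mul(Rational(-1, 6), 2), -1)), Add(s, Mul(Pow(Add(s, -2), -1), Add(5, -2)))) = Mul(Add(G, Pow(Rational(-1, 3), -1)), Add(s, Mul(Pow(Add(-2, s), -1), 3))) = Mul(Add(G, -3), Add(s, Mul(3, Pow(Add(-2, s), -1)))) = Mul(Add(-3, G), Add(s, Mul(3, Pow(Add(-2, s), -1)))))
Mul(-1456, Function('y')(Pow(Add(-2, 7), Rational(1, 2)), -14)) = Mul(-1456, Mul(Pow(Add(-2, -14), -1), Add(-9, Mul(3, Pow(Add(-2, 7), Rational(1, 2))), Mul(-14, Add(-3, Pow(Add(-2, 7), Rational(1, 2))), Add(-2, -14))))) = Mul(-1456, Mul(Pow(-16, -1), Add(-9, Mul(3, Pow(5, Rational(1, 2))), Mul(-14, Add(-3, Pow(5, Rational(1, 2))), -16)))) = Mul(-1456, Mul(Rational(-1, 16), Add(-9, Mul(3, Pow(5, Rational(1, 2))), Add(-672, Mul(224, Pow(5, Rational(1, 2))))))) = Mul(-1456, Mul(Rational(-1, 16), Add(-681, Mul(227, Pow(5, Rational(1, 2)))))) = Mul(-1456, Add(Rational(681, 16), Mul(Rational(-227, 16), Pow(5, Rational(1, 2))))) = Add(-61971, Mul(20657, Pow(5, Rational(1, 2))))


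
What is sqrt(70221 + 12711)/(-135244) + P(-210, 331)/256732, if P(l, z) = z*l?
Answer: -4965/18338 - sqrt(20733)/67622 ≈ -0.27288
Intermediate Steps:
P(l, z) = l*z
sqrt(70221 + 12711)/(-135244) + P(-210, 331)/256732 = sqrt(70221 + 12711)/(-135244) - 210*331/256732 = sqrt(82932)*(-1/135244) - 69510*1/256732 = (2*sqrt(20733))*(-1/135244) - 4965/18338 = -sqrt(20733)/67622 - 4965/18338 = -4965/18338 - sqrt(20733)/67622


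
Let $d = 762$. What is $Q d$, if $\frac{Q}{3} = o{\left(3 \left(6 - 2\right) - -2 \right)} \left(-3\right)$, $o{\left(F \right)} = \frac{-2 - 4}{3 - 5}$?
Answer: $-20574$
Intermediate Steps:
$o{\left(F \right)} = 3$ ($o{\left(F \right)} = - \frac{6}{-2} = \left(-6\right) \left(- \frac{1}{2}\right) = 3$)
$Q = -27$ ($Q = 3 \cdot 3 \left(-3\right) = 3 \left(-9\right) = -27$)
$Q d = \left(-27\right) 762 = -20574$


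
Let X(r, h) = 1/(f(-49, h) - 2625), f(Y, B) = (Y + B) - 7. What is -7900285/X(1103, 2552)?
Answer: 1019136765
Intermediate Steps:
f(Y, B) = -7 + B + Y (f(Y, B) = (B + Y) - 7 = -7 + B + Y)
X(r, h) = 1/(-2681 + h) (X(r, h) = 1/((-7 + h - 49) - 2625) = 1/((-56 + h) - 2625) = 1/(-2681 + h))
-7900285/X(1103, 2552) = -7900285/(1/(-2681 + 2552)) = -7900285/(1/(-129)) = -7900285/(-1/129) = -7900285*(-129) = 1019136765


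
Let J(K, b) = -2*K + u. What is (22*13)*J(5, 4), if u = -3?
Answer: -3718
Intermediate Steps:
J(K, b) = -3 - 2*K (J(K, b) = -2*K - 3 = -3 - 2*K)
(22*13)*J(5, 4) = (22*13)*(-3 - 2*5) = 286*(-3 - 10) = 286*(-13) = -3718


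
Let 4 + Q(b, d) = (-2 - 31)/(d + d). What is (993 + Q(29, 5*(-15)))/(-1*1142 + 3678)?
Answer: 49461/126800 ≈ 0.39007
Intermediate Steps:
Q(b, d) = -4 - 33/(2*d) (Q(b, d) = -4 + (-2 - 31)/(d + d) = -4 - 33*1/(2*d) = -4 - 33/(2*d))
(993 + Q(29, 5*(-15)))/(-1*1142 + 3678) = (993 + (-4 - 33/(2*(5*(-15)))))/(-1*1142 + 3678) = (993 + (-4 - 33/2/(-75)))/(-1142 + 3678) = (993 + (-4 - 33/2*(-1/75)))/2536 = (993 + (-4 + 11/50))*(1/2536) = (993 - 189/50)*(1/2536) = (49461/50)*(1/2536) = 49461/126800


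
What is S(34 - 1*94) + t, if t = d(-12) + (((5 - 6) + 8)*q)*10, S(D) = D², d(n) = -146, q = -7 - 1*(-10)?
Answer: 3664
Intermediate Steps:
q = 3 (q = -7 + 10 = 3)
t = 64 (t = -146 + (((5 - 6) + 8)*3)*10 = -146 + ((-1 + 8)*3)*10 = -146 + (7*3)*10 = -146 + 21*10 = -146 + 210 = 64)
S(34 - 1*94) + t = (34 - 1*94)² + 64 = (34 - 94)² + 64 = (-60)² + 64 = 3600 + 64 = 3664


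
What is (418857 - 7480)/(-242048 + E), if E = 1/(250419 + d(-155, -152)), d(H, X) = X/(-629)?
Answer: -64797514599031/38125876783115 ≈ -1.6996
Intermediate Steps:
d(H, X) = -X/629 (d(H, X) = X*(-1/629) = -X/629)
E = 629/157513703 (E = 1/(250419 - 1/629*(-152)) = 1/(250419 + 152/629) = 1/(157513703/629) = 629/157513703 ≈ 3.9933e-6)
(418857 - 7480)/(-242048 + E) = (418857 - 7480)/(-242048 + 629/157513703) = 411377/(-38125876783115/157513703) = 411377*(-157513703/38125876783115) = -64797514599031/38125876783115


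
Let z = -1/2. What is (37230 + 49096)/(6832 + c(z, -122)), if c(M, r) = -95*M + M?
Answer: 86326/6879 ≈ 12.549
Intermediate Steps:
z = -½ (z = -1*½ = -½ ≈ -0.50000)
c(M, r) = -94*M
(37230 + 49096)/(6832 + c(z, -122)) = (37230 + 49096)/(6832 - 94*(-½)) = 86326/(6832 + 47) = 86326/6879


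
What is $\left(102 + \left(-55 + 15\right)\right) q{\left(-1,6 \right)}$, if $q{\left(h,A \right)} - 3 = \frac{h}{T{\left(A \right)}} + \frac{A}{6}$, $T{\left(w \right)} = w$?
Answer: $\frac{713}{3} \approx 237.67$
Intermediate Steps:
$q{\left(h,A \right)} = 3 + \frac{A}{6} + \frac{h}{A}$ ($q{\left(h,A \right)} = 3 + \left(\frac{h}{A} + \frac{A}{6}\right) = 3 + \left(\frac{A}{6} + \frac{h}{A}\right) = 3 + \frac{A}{6} + \frac{h}{A}$)
$\left(102 + \left(-55 + 15\right)\right) q{\left(-1,6 \right)} = \left(102 + \left(-55 + 15\right)\right) \left(3 + \frac{1}{6} \cdot 6 - \frac{1}{6}\right) = \left(102 - 40\right) \left(3 + 1 - \frac{1}{6}\right) = 62 \left(3 + 1 - \frac{1}{6}\right) = 62 \cdot \frac{23}{6} = \frac{713}{3}$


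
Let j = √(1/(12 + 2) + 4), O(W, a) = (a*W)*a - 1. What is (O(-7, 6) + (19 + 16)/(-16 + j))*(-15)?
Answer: 13502565/3527 + 525*√798/3527 ≈ 3832.5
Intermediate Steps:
O(W, a) = -1 + W*a² (O(W, a) = (W*a)*a - 1 = W*a² - 1 = -1 + W*a²)
j = √798/14 (j = √(1/14 + 4) = √(57/14) = √798/14 ≈ 2.0178)
(O(-7, 6) + (19 + 16)/(-16 + j))*(-15) = ((-1 - 7*6²) + (19 + 16)/(-16 + √798/14))*(-15) = ((-1 - 7*36) + 35/(-16 + √798/14))*(-15) = ((-1 - 252) + 35/(-16 + √798/14))*(-15) = (-253 + 35/(-16 + √798/14))*(-15) = 3795 - 525/(-16 + √798/14)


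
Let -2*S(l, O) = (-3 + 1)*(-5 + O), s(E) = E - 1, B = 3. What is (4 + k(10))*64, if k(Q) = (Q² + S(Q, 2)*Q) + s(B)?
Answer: 4864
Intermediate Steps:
s(E) = -1 + E
S(l, O) = -5 + O (S(l, O) = -(-3 + 1)*(-5 + O)/2 = -(-1)*(-5 + O) = -(10 - 2*O)/2 = -5 + O)
k(Q) = 2 + Q² - 3*Q (k(Q) = (Q² + (-5 + 2)*Q) + (-1 + 3) = (Q² - 3*Q) + 2 = 2 + Q² - 3*Q)
(4 + k(10))*64 = (4 + (2 + 10² - 3*10))*64 = (4 + (2 + 100 - 30))*64 = (4 + 72)*64 = 76*64 = 4864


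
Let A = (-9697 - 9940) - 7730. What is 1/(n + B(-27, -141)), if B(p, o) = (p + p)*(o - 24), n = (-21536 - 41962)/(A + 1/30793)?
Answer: 140452005/1251753246869 ≈ 0.00011220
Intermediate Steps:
A = -27367 (A = -19637 - 7730 = -27367)
n = 325882319/140452005 (n = (-21536 - 41962)/(-27367 + 1/30793) = -63498/(-27367 + 1/30793) = -63498/(-842712030/30793) = -63498*(-30793/842712030) = 325882319/140452005 ≈ 2.3202)
B(p, o) = 2*p*(-24 + o) (B(p, o) = (2*p)*(-24 + o) = 2*p*(-24 + o))
1/(n + B(-27, -141)) = 1/(325882319/140452005 + 2*(-27)*(-24 - 141)) = 1/(325882319/140452005 + 2*(-27)*(-165)) = 1/(325882319/140452005 + 8910) = 1/(1251753246869/140452005) = 140452005/1251753246869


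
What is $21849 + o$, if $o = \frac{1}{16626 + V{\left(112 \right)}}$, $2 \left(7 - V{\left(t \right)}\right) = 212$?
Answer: $\frac{361098424}{16527} \approx 21849.0$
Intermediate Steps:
$V{\left(t \right)} = -99$ ($V{\left(t \right)} = 7 - 106 = -99$)
$o = \frac{1}{16527}$ ($o = \frac{1}{16626 - 99} = \frac{1}{16527} \approx 6.0507 \cdot 10^{-5}$)
$21849 + o = 21849 + \frac{1}{16527} = \frac{361098424}{16527}$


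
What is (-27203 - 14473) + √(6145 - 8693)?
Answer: -41676 + 14*I*√13 ≈ -41676.0 + 50.478*I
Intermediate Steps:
(-27203 - 14473) + √(6145 - 8693) = -41676 + √(-2548) = -41676 + 14*I*√13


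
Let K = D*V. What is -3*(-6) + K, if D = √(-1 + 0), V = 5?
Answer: 18 + 5*I ≈ 18.0 + 5.0*I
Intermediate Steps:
D = I (D = √(-1) = I ≈ 1.0*I)
K = 5*I (K = I*5 = 5*I ≈ 5.0*I)
-3*(-6) + K = -3*(-6) + 5*I = 18 + 5*I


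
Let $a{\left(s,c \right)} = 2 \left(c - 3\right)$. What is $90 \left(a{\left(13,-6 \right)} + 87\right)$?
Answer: $6210$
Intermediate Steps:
$a{\left(s,c \right)} = -6 + 2 c$ ($a{\left(s,c \right)} = 2 \left(-3 + c\right) = -6 + 2 c$)
$90 \left(a{\left(13,-6 \right)} + 87\right) = 90 \left(\left(-6 + 2 \left(-6\right)\right) + 87\right) = 90 \left(\left(-6 - 12\right) + 87\right) = 90 \left(-18 + 87\right) = 90 \cdot 69 = 6210$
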